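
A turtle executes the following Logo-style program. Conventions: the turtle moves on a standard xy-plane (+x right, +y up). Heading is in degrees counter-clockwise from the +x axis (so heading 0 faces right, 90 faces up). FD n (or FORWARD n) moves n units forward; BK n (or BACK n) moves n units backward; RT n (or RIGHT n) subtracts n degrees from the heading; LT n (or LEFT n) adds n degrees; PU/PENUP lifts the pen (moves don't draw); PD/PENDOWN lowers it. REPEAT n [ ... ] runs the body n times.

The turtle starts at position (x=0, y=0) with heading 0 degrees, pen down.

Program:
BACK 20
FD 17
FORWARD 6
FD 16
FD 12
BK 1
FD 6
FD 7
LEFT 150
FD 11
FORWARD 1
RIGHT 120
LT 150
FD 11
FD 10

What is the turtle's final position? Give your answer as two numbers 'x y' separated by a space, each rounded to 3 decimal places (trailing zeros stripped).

Executing turtle program step by step:
Start: pos=(0,0), heading=0, pen down
BK 20: (0,0) -> (-20,0) [heading=0, draw]
FD 17: (-20,0) -> (-3,0) [heading=0, draw]
FD 6: (-3,0) -> (3,0) [heading=0, draw]
FD 16: (3,0) -> (19,0) [heading=0, draw]
FD 12: (19,0) -> (31,0) [heading=0, draw]
BK 1: (31,0) -> (30,0) [heading=0, draw]
FD 6: (30,0) -> (36,0) [heading=0, draw]
FD 7: (36,0) -> (43,0) [heading=0, draw]
LT 150: heading 0 -> 150
FD 11: (43,0) -> (33.474,5.5) [heading=150, draw]
FD 1: (33.474,5.5) -> (32.608,6) [heading=150, draw]
RT 120: heading 150 -> 30
LT 150: heading 30 -> 180
FD 11: (32.608,6) -> (21.608,6) [heading=180, draw]
FD 10: (21.608,6) -> (11.608,6) [heading=180, draw]
Final: pos=(11.608,6), heading=180, 12 segment(s) drawn

Answer: 11.608 6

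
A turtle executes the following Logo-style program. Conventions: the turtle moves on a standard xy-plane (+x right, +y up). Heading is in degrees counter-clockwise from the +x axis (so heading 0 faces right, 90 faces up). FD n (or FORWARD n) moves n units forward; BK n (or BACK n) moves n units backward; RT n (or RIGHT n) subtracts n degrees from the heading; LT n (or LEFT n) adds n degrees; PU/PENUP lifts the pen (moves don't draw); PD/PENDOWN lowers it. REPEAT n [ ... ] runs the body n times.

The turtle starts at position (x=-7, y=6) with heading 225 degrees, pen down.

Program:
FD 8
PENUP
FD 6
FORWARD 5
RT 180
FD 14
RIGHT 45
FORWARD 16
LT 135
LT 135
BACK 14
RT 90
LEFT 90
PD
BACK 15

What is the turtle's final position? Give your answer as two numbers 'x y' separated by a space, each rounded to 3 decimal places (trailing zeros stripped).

Answer: 5.464 31.464

Derivation:
Executing turtle program step by step:
Start: pos=(-7,6), heading=225, pen down
FD 8: (-7,6) -> (-12.657,0.343) [heading=225, draw]
PU: pen up
FD 6: (-12.657,0.343) -> (-16.899,-3.899) [heading=225, move]
FD 5: (-16.899,-3.899) -> (-20.435,-7.435) [heading=225, move]
RT 180: heading 225 -> 45
FD 14: (-20.435,-7.435) -> (-10.536,2.464) [heading=45, move]
RT 45: heading 45 -> 0
FD 16: (-10.536,2.464) -> (5.464,2.464) [heading=0, move]
LT 135: heading 0 -> 135
LT 135: heading 135 -> 270
BK 14: (5.464,2.464) -> (5.464,16.464) [heading=270, move]
RT 90: heading 270 -> 180
LT 90: heading 180 -> 270
PD: pen down
BK 15: (5.464,16.464) -> (5.464,31.464) [heading=270, draw]
Final: pos=(5.464,31.464), heading=270, 2 segment(s) drawn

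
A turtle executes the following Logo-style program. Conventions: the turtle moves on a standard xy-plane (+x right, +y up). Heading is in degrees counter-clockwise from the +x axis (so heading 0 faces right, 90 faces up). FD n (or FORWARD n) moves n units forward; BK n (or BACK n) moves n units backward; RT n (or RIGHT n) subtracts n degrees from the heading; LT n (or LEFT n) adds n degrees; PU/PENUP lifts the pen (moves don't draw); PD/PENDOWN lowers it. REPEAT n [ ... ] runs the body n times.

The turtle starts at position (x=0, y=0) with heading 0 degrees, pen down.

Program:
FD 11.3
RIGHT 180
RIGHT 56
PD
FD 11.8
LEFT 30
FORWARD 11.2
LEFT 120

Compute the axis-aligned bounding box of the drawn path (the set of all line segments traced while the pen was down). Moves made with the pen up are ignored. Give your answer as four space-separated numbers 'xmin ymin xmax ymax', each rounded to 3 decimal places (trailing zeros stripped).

Executing turtle program step by step:
Start: pos=(0,0), heading=0, pen down
FD 11.3: (0,0) -> (11.3,0) [heading=0, draw]
RT 180: heading 0 -> 180
RT 56: heading 180 -> 124
PD: pen down
FD 11.8: (11.3,0) -> (4.702,9.783) [heading=124, draw]
LT 30: heading 124 -> 154
FD 11.2: (4.702,9.783) -> (-5.365,14.692) [heading=154, draw]
LT 120: heading 154 -> 274
Final: pos=(-5.365,14.692), heading=274, 3 segment(s) drawn

Segment endpoints: x in {-5.365, 0, 4.702, 11.3}, y in {0, 9.783, 14.692}
xmin=-5.365, ymin=0, xmax=11.3, ymax=14.692

Answer: -5.365 0 11.3 14.692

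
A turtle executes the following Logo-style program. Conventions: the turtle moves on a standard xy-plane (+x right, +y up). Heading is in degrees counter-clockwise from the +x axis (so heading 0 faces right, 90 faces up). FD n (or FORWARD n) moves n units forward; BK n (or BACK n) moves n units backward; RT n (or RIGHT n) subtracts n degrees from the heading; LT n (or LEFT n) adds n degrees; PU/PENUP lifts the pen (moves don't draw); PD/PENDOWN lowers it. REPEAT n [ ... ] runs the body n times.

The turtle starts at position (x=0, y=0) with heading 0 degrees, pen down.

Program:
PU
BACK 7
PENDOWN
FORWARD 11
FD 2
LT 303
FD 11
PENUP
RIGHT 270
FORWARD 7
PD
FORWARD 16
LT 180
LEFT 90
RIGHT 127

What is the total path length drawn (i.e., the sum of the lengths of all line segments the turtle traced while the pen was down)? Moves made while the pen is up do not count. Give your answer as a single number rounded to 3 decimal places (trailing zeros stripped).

Answer: 40

Derivation:
Executing turtle program step by step:
Start: pos=(0,0), heading=0, pen down
PU: pen up
BK 7: (0,0) -> (-7,0) [heading=0, move]
PD: pen down
FD 11: (-7,0) -> (4,0) [heading=0, draw]
FD 2: (4,0) -> (6,0) [heading=0, draw]
LT 303: heading 0 -> 303
FD 11: (6,0) -> (11.991,-9.225) [heading=303, draw]
PU: pen up
RT 270: heading 303 -> 33
FD 7: (11.991,-9.225) -> (17.862,-5.413) [heading=33, move]
PD: pen down
FD 16: (17.862,-5.413) -> (31.28,3.301) [heading=33, draw]
LT 180: heading 33 -> 213
LT 90: heading 213 -> 303
RT 127: heading 303 -> 176
Final: pos=(31.28,3.301), heading=176, 4 segment(s) drawn

Segment lengths:
  seg 1: (-7,0) -> (4,0), length = 11
  seg 2: (4,0) -> (6,0), length = 2
  seg 3: (6,0) -> (11.991,-9.225), length = 11
  seg 4: (17.862,-5.413) -> (31.28,3.301), length = 16
Total = 40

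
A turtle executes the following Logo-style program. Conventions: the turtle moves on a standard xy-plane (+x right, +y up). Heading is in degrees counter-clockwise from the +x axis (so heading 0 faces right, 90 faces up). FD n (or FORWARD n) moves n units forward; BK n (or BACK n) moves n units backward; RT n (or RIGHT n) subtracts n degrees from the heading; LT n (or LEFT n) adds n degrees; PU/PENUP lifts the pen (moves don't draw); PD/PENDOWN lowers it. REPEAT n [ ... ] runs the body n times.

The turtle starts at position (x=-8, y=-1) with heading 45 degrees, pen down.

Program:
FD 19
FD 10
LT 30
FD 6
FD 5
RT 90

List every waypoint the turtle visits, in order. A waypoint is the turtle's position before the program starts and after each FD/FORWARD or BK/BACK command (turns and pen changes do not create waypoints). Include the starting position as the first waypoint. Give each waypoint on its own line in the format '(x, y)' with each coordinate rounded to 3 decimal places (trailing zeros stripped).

Answer: (-8, -1)
(5.435, 12.435)
(12.506, 19.506)
(14.059, 25.302)
(15.353, 30.131)

Derivation:
Executing turtle program step by step:
Start: pos=(-8,-1), heading=45, pen down
FD 19: (-8,-1) -> (5.435,12.435) [heading=45, draw]
FD 10: (5.435,12.435) -> (12.506,19.506) [heading=45, draw]
LT 30: heading 45 -> 75
FD 6: (12.506,19.506) -> (14.059,25.302) [heading=75, draw]
FD 5: (14.059,25.302) -> (15.353,30.131) [heading=75, draw]
RT 90: heading 75 -> 345
Final: pos=(15.353,30.131), heading=345, 4 segment(s) drawn
Waypoints (5 total):
(-8, -1)
(5.435, 12.435)
(12.506, 19.506)
(14.059, 25.302)
(15.353, 30.131)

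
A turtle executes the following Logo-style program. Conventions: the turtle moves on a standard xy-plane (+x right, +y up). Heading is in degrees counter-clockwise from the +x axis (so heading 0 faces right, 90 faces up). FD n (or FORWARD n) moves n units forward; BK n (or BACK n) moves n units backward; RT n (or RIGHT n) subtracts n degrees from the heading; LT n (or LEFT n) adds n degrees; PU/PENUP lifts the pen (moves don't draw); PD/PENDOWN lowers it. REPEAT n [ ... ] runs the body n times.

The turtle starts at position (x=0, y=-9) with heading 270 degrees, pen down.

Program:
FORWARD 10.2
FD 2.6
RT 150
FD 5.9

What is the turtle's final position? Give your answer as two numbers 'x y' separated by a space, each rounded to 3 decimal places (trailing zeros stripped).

Executing turtle program step by step:
Start: pos=(0,-9), heading=270, pen down
FD 10.2: (0,-9) -> (0,-19.2) [heading=270, draw]
FD 2.6: (0,-19.2) -> (0,-21.8) [heading=270, draw]
RT 150: heading 270 -> 120
FD 5.9: (0,-21.8) -> (-2.95,-16.69) [heading=120, draw]
Final: pos=(-2.95,-16.69), heading=120, 3 segment(s) drawn

Answer: -2.95 -16.69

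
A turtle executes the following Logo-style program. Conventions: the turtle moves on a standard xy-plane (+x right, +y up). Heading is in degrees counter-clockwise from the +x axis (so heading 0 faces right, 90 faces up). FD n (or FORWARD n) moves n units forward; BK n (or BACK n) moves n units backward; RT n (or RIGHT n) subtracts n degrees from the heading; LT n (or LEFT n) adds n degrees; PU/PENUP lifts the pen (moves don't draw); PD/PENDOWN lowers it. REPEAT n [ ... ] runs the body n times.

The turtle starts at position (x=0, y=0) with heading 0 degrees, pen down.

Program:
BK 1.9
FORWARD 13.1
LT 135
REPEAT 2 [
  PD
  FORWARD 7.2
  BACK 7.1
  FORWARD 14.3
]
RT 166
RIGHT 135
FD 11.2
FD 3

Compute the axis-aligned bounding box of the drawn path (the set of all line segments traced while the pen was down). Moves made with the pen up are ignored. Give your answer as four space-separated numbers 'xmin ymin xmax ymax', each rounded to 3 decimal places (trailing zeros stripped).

Answer: -22.943 0 11.2 20.365

Derivation:
Executing turtle program step by step:
Start: pos=(0,0), heading=0, pen down
BK 1.9: (0,0) -> (-1.9,0) [heading=0, draw]
FD 13.1: (-1.9,0) -> (11.2,0) [heading=0, draw]
LT 135: heading 0 -> 135
REPEAT 2 [
  -- iteration 1/2 --
  PD: pen down
  FD 7.2: (11.2,0) -> (6.109,5.091) [heading=135, draw]
  BK 7.1: (6.109,5.091) -> (11.129,0.071) [heading=135, draw]
  FD 14.3: (11.129,0.071) -> (1.018,10.182) [heading=135, draw]
  -- iteration 2/2 --
  PD: pen down
  FD 7.2: (1.018,10.182) -> (-4.074,15.274) [heading=135, draw]
  BK 7.1: (-4.074,15.274) -> (0.947,10.253) [heading=135, draw]
  FD 14.3: (0.947,10.253) -> (-9.165,20.365) [heading=135, draw]
]
RT 166: heading 135 -> 329
RT 135: heading 329 -> 194
FD 11.2: (-9.165,20.365) -> (-20.032,17.655) [heading=194, draw]
FD 3: (-20.032,17.655) -> (-22.943,16.929) [heading=194, draw]
Final: pos=(-22.943,16.929), heading=194, 10 segment(s) drawn

Segment endpoints: x in {-22.943, -20.032, -9.165, -4.074, -1.9, 0, 0.947, 1.018, 6.109, 11.129, 11.2}, y in {0, 0.071, 5.091, 10.182, 10.253, 15.274, 16.929, 17.655, 20.365}
xmin=-22.943, ymin=0, xmax=11.2, ymax=20.365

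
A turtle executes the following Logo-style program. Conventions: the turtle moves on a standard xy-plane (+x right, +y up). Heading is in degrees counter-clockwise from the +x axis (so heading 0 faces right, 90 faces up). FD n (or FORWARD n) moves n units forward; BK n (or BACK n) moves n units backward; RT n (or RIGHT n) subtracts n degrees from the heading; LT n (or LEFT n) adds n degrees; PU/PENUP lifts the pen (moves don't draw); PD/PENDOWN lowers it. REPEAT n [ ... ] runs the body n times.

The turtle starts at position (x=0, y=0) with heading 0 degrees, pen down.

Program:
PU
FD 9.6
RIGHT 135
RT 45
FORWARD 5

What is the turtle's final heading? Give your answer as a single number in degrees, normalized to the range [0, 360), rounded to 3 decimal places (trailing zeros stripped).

Answer: 180

Derivation:
Executing turtle program step by step:
Start: pos=(0,0), heading=0, pen down
PU: pen up
FD 9.6: (0,0) -> (9.6,0) [heading=0, move]
RT 135: heading 0 -> 225
RT 45: heading 225 -> 180
FD 5: (9.6,0) -> (4.6,0) [heading=180, move]
Final: pos=(4.6,0), heading=180, 0 segment(s) drawn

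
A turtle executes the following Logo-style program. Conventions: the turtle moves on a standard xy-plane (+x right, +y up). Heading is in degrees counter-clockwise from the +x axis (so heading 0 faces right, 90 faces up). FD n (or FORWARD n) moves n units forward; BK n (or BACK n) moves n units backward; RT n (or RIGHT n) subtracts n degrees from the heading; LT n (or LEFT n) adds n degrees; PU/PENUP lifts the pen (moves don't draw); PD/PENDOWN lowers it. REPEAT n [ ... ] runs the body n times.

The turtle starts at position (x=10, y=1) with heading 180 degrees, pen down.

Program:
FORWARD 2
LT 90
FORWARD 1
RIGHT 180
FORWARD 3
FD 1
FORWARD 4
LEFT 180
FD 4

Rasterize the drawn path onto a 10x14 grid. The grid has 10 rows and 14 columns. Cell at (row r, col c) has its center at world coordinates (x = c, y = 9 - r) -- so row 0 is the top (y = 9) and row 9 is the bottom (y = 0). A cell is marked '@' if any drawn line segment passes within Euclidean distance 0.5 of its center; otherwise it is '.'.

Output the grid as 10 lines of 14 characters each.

Answer: ..............
........@.....
........@.....
........@.....
........@.....
........@.....
........@.....
........@.....
........@@@...
........@.....

Derivation:
Segment 0: (10,1) -> (8,1)
Segment 1: (8,1) -> (8,0)
Segment 2: (8,0) -> (8,3)
Segment 3: (8,3) -> (8,4)
Segment 4: (8,4) -> (8,8)
Segment 5: (8,8) -> (8,4)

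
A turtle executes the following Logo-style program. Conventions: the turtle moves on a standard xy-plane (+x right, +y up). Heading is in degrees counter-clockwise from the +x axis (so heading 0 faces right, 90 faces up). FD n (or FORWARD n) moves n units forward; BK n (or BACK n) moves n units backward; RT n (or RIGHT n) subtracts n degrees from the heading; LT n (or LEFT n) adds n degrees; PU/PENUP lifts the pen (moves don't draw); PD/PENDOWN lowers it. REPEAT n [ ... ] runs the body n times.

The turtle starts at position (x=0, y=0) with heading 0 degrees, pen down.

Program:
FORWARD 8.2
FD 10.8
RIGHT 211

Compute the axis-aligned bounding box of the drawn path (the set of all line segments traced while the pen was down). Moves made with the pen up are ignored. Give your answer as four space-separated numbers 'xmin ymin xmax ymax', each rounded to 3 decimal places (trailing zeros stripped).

Executing turtle program step by step:
Start: pos=(0,0), heading=0, pen down
FD 8.2: (0,0) -> (8.2,0) [heading=0, draw]
FD 10.8: (8.2,0) -> (19,0) [heading=0, draw]
RT 211: heading 0 -> 149
Final: pos=(19,0), heading=149, 2 segment(s) drawn

Segment endpoints: x in {0, 8.2, 19}, y in {0}
xmin=0, ymin=0, xmax=19, ymax=0

Answer: 0 0 19 0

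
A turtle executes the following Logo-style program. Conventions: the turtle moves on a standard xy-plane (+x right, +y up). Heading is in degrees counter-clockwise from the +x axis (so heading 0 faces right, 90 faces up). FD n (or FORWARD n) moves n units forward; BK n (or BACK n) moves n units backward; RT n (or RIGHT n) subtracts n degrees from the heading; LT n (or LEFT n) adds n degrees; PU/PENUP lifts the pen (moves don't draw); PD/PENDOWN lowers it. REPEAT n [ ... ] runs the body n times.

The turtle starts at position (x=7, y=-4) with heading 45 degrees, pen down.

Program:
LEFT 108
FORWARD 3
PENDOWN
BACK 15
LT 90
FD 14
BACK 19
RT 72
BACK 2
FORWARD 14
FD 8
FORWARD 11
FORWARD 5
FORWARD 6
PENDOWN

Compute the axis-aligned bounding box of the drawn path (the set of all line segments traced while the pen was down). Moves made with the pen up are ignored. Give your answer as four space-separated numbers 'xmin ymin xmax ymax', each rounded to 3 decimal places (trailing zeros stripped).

Executing turtle program step by step:
Start: pos=(7,-4), heading=45, pen down
LT 108: heading 45 -> 153
FD 3: (7,-4) -> (4.327,-2.638) [heading=153, draw]
PD: pen down
BK 15: (4.327,-2.638) -> (17.692,-9.448) [heading=153, draw]
LT 90: heading 153 -> 243
FD 14: (17.692,-9.448) -> (11.336,-21.922) [heading=243, draw]
BK 19: (11.336,-21.922) -> (19.962,-4.993) [heading=243, draw]
RT 72: heading 243 -> 171
BK 2: (19.962,-4.993) -> (21.937,-5.306) [heading=171, draw]
FD 14: (21.937,-5.306) -> (8.11,-3.116) [heading=171, draw]
FD 8: (8.11,-3.116) -> (0.208,-1.864) [heading=171, draw]
FD 11: (0.208,-1.864) -> (-10.656,-0.143) [heading=171, draw]
FD 5: (-10.656,-0.143) -> (-15.595,0.639) [heading=171, draw]
FD 6: (-15.595,0.639) -> (-21.521,1.577) [heading=171, draw]
PD: pen down
Final: pos=(-21.521,1.577), heading=171, 10 segment(s) drawn

Segment endpoints: x in {-21.521, -15.595, -10.656, 0.208, 4.327, 7, 8.11, 11.336, 17.692, 19.962, 21.937}, y in {-21.922, -9.448, -5.306, -4.993, -4, -3.116, -2.638, -1.864, -0.143, 0.639, 1.577}
xmin=-21.521, ymin=-21.922, xmax=21.937, ymax=1.577

Answer: -21.521 -21.922 21.937 1.577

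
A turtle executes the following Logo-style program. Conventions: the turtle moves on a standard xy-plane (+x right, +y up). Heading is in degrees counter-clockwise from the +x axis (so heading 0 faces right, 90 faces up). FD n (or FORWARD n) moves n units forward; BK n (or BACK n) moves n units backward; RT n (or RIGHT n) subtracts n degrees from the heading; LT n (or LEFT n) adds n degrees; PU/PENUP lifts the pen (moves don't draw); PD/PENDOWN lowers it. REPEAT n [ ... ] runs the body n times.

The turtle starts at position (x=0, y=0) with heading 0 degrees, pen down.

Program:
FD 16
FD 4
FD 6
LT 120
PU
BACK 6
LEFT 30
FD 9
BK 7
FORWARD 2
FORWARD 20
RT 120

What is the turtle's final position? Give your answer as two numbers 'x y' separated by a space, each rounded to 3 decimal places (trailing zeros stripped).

Executing turtle program step by step:
Start: pos=(0,0), heading=0, pen down
FD 16: (0,0) -> (16,0) [heading=0, draw]
FD 4: (16,0) -> (20,0) [heading=0, draw]
FD 6: (20,0) -> (26,0) [heading=0, draw]
LT 120: heading 0 -> 120
PU: pen up
BK 6: (26,0) -> (29,-5.196) [heading=120, move]
LT 30: heading 120 -> 150
FD 9: (29,-5.196) -> (21.206,-0.696) [heading=150, move]
BK 7: (21.206,-0.696) -> (27.268,-4.196) [heading=150, move]
FD 2: (27.268,-4.196) -> (25.536,-3.196) [heading=150, move]
FD 20: (25.536,-3.196) -> (8.215,6.804) [heading=150, move]
RT 120: heading 150 -> 30
Final: pos=(8.215,6.804), heading=30, 3 segment(s) drawn

Answer: 8.215 6.804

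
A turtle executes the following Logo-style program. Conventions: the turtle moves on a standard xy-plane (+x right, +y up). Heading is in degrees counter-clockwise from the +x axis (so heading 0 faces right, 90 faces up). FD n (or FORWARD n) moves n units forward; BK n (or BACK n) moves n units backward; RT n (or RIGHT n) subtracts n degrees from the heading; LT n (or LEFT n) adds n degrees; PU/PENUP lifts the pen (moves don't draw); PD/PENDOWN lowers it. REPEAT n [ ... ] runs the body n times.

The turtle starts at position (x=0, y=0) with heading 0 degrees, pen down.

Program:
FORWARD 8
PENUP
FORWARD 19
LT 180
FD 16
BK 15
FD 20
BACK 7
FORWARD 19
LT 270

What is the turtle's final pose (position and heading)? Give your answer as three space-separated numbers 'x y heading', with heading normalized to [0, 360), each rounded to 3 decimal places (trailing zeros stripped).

Executing turtle program step by step:
Start: pos=(0,0), heading=0, pen down
FD 8: (0,0) -> (8,0) [heading=0, draw]
PU: pen up
FD 19: (8,0) -> (27,0) [heading=0, move]
LT 180: heading 0 -> 180
FD 16: (27,0) -> (11,0) [heading=180, move]
BK 15: (11,0) -> (26,0) [heading=180, move]
FD 20: (26,0) -> (6,0) [heading=180, move]
BK 7: (6,0) -> (13,0) [heading=180, move]
FD 19: (13,0) -> (-6,0) [heading=180, move]
LT 270: heading 180 -> 90
Final: pos=(-6,0), heading=90, 1 segment(s) drawn

Answer: -6 0 90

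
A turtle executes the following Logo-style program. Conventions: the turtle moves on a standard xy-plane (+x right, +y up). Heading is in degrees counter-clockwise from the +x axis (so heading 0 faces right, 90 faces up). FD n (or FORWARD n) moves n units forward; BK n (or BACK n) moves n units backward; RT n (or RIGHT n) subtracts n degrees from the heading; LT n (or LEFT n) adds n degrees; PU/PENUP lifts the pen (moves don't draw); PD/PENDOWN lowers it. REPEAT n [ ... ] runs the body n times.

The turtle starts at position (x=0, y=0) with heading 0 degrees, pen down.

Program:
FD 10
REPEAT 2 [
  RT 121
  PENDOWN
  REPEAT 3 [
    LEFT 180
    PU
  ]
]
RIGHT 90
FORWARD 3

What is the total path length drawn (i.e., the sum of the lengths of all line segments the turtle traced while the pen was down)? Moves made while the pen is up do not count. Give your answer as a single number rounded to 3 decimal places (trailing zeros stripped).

Answer: 10

Derivation:
Executing turtle program step by step:
Start: pos=(0,0), heading=0, pen down
FD 10: (0,0) -> (10,0) [heading=0, draw]
REPEAT 2 [
  -- iteration 1/2 --
  RT 121: heading 0 -> 239
  PD: pen down
  REPEAT 3 [
    -- iteration 1/3 --
    LT 180: heading 239 -> 59
    PU: pen up
    -- iteration 2/3 --
    LT 180: heading 59 -> 239
    PU: pen up
    -- iteration 3/3 --
    LT 180: heading 239 -> 59
    PU: pen up
  ]
  -- iteration 2/2 --
  RT 121: heading 59 -> 298
  PD: pen down
  REPEAT 3 [
    -- iteration 1/3 --
    LT 180: heading 298 -> 118
    PU: pen up
    -- iteration 2/3 --
    LT 180: heading 118 -> 298
    PU: pen up
    -- iteration 3/3 --
    LT 180: heading 298 -> 118
    PU: pen up
  ]
]
RT 90: heading 118 -> 28
FD 3: (10,0) -> (12.649,1.408) [heading=28, move]
Final: pos=(12.649,1.408), heading=28, 1 segment(s) drawn

Segment lengths:
  seg 1: (0,0) -> (10,0), length = 10
Total = 10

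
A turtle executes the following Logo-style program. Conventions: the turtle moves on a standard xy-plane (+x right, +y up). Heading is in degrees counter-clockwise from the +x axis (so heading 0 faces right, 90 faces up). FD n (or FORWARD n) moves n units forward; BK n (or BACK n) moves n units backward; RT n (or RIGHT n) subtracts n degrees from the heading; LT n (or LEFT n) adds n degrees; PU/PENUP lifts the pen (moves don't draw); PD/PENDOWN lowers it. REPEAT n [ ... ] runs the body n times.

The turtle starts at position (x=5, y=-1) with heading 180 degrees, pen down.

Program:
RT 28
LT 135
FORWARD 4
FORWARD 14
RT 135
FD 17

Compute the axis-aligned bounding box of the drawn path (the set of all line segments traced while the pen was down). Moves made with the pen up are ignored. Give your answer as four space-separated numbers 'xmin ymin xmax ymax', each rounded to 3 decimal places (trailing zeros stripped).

Executing turtle program step by step:
Start: pos=(5,-1), heading=180, pen down
RT 28: heading 180 -> 152
LT 135: heading 152 -> 287
FD 4: (5,-1) -> (6.169,-4.825) [heading=287, draw]
FD 14: (6.169,-4.825) -> (10.263,-18.213) [heading=287, draw]
RT 135: heading 287 -> 152
FD 17: (10.263,-18.213) -> (-4.747,-10.232) [heading=152, draw]
Final: pos=(-4.747,-10.232), heading=152, 3 segment(s) drawn

Segment endpoints: x in {-4.747, 5, 6.169, 10.263}, y in {-18.213, -10.232, -4.825, -1}
xmin=-4.747, ymin=-18.213, xmax=10.263, ymax=-1

Answer: -4.747 -18.213 10.263 -1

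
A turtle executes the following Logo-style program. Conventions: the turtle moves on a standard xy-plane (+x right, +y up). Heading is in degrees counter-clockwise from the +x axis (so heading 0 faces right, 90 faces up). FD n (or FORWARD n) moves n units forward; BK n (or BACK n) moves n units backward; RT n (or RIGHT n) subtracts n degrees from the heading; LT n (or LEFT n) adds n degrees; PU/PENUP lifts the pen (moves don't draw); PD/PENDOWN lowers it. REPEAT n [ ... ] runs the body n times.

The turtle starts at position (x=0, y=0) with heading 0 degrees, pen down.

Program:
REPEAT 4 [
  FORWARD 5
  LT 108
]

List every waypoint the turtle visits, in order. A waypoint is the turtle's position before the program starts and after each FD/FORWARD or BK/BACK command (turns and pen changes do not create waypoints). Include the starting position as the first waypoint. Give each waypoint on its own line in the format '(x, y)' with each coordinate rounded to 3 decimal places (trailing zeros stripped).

Answer: (0, 0)
(5, 0)
(3.455, 4.755)
(-0.59, 1.816)
(3.455, -1.123)

Derivation:
Executing turtle program step by step:
Start: pos=(0,0), heading=0, pen down
REPEAT 4 [
  -- iteration 1/4 --
  FD 5: (0,0) -> (5,0) [heading=0, draw]
  LT 108: heading 0 -> 108
  -- iteration 2/4 --
  FD 5: (5,0) -> (3.455,4.755) [heading=108, draw]
  LT 108: heading 108 -> 216
  -- iteration 3/4 --
  FD 5: (3.455,4.755) -> (-0.59,1.816) [heading=216, draw]
  LT 108: heading 216 -> 324
  -- iteration 4/4 --
  FD 5: (-0.59,1.816) -> (3.455,-1.123) [heading=324, draw]
  LT 108: heading 324 -> 72
]
Final: pos=(3.455,-1.123), heading=72, 4 segment(s) drawn
Waypoints (5 total):
(0, 0)
(5, 0)
(3.455, 4.755)
(-0.59, 1.816)
(3.455, -1.123)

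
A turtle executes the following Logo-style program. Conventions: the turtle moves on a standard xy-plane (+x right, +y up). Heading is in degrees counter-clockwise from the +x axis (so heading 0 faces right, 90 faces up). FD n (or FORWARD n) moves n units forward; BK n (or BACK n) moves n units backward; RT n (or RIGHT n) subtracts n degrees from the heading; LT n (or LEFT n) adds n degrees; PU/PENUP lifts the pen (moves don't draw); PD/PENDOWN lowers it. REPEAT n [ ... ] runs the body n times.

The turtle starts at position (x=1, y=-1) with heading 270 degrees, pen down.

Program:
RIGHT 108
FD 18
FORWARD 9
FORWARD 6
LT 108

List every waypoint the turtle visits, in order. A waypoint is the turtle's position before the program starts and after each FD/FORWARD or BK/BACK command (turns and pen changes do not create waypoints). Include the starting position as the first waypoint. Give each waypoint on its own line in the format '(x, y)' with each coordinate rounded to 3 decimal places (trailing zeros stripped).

Executing turtle program step by step:
Start: pos=(1,-1), heading=270, pen down
RT 108: heading 270 -> 162
FD 18: (1,-1) -> (-16.119,4.562) [heading=162, draw]
FD 9: (-16.119,4.562) -> (-24.679,7.343) [heading=162, draw]
FD 6: (-24.679,7.343) -> (-30.385,9.198) [heading=162, draw]
LT 108: heading 162 -> 270
Final: pos=(-30.385,9.198), heading=270, 3 segment(s) drawn
Waypoints (4 total):
(1, -1)
(-16.119, 4.562)
(-24.679, 7.343)
(-30.385, 9.198)

Answer: (1, -1)
(-16.119, 4.562)
(-24.679, 7.343)
(-30.385, 9.198)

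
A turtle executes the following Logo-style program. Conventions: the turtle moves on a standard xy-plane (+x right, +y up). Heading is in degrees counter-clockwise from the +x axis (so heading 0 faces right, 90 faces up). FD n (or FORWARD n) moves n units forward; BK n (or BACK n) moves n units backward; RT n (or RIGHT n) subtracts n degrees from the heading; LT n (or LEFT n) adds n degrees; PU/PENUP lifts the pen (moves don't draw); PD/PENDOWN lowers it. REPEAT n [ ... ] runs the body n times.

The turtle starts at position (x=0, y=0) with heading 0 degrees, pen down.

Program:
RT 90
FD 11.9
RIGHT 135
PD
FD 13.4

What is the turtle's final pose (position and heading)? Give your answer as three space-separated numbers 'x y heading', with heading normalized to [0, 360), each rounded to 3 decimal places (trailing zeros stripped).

Answer: -9.475 -2.425 135

Derivation:
Executing turtle program step by step:
Start: pos=(0,0), heading=0, pen down
RT 90: heading 0 -> 270
FD 11.9: (0,0) -> (0,-11.9) [heading=270, draw]
RT 135: heading 270 -> 135
PD: pen down
FD 13.4: (0,-11.9) -> (-9.475,-2.425) [heading=135, draw]
Final: pos=(-9.475,-2.425), heading=135, 2 segment(s) drawn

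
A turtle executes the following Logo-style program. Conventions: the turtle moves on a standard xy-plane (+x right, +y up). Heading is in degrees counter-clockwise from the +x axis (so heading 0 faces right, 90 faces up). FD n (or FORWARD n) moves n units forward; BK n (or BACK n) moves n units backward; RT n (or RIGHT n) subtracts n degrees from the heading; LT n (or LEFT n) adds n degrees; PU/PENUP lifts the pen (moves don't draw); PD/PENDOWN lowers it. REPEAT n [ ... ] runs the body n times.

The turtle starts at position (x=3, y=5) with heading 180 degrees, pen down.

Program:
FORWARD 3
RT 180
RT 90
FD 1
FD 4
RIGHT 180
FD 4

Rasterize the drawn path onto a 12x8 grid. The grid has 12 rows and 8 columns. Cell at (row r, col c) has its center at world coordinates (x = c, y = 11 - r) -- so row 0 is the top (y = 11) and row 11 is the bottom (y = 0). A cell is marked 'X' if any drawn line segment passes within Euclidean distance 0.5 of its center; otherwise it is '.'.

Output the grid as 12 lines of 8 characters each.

Segment 0: (3,5) -> (0,5)
Segment 1: (0,5) -> (0,4)
Segment 2: (0,4) -> (0,0)
Segment 3: (0,0) -> (-0,4)

Answer: ........
........
........
........
........
........
XXXX....
X.......
X.......
X.......
X.......
X.......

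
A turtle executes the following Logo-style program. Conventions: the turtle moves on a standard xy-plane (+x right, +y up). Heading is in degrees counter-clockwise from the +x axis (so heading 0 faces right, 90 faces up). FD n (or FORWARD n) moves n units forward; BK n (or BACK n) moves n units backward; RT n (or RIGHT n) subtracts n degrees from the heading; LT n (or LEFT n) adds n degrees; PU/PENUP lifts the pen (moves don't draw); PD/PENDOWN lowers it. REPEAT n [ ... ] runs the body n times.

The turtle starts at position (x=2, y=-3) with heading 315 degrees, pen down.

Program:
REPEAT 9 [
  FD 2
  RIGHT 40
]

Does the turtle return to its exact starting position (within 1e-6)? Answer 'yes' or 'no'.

Executing turtle program step by step:
Start: pos=(2,-3), heading=315, pen down
REPEAT 9 [
  -- iteration 1/9 --
  FD 2: (2,-3) -> (3.414,-4.414) [heading=315, draw]
  RT 40: heading 315 -> 275
  -- iteration 2/9 --
  FD 2: (3.414,-4.414) -> (3.589,-6.407) [heading=275, draw]
  RT 40: heading 275 -> 235
  -- iteration 3/9 --
  FD 2: (3.589,-6.407) -> (2.441,-8.045) [heading=235, draw]
  RT 40: heading 235 -> 195
  -- iteration 4/9 --
  FD 2: (2.441,-8.045) -> (0.51,-8.563) [heading=195, draw]
  RT 40: heading 195 -> 155
  -- iteration 5/9 --
  FD 2: (0.51,-8.563) -> (-1.303,-7.717) [heading=155, draw]
  RT 40: heading 155 -> 115
  -- iteration 6/9 --
  FD 2: (-1.303,-7.717) -> (-2.148,-5.905) [heading=115, draw]
  RT 40: heading 115 -> 75
  -- iteration 7/9 --
  FD 2: (-2.148,-5.905) -> (-1.631,-3.973) [heading=75, draw]
  RT 40: heading 75 -> 35
  -- iteration 8/9 --
  FD 2: (-1.631,-3.973) -> (0.008,-2.826) [heading=35, draw]
  RT 40: heading 35 -> 355
  -- iteration 9/9 --
  FD 2: (0.008,-2.826) -> (2,-3) [heading=355, draw]
  RT 40: heading 355 -> 315
]
Final: pos=(2,-3), heading=315, 9 segment(s) drawn

Start position: (2, -3)
Final position: (2, -3)
Distance = 0; < 1e-6 -> CLOSED

Answer: yes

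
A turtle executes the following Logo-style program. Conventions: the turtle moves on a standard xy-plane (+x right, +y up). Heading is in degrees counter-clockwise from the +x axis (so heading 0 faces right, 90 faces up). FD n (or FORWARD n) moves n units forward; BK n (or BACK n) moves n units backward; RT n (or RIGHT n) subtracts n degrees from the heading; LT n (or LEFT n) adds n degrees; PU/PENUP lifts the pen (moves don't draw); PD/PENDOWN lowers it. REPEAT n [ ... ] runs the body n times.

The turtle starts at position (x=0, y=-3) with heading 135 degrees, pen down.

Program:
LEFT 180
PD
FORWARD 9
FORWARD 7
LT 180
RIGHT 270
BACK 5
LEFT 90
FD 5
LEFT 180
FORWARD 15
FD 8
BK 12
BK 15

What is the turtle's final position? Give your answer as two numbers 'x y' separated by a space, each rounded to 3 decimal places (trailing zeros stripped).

Answer: 21.213 -17.142

Derivation:
Executing turtle program step by step:
Start: pos=(0,-3), heading=135, pen down
LT 180: heading 135 -> 315
PD: pen down
FD 9: (0,-3) -> (6.364,-9.364) [heading=315, draw]
FD 7: (6.364,-9.364) -> (11.314,-14.314) [heading=315, draw]
LT 180: heading 315 -> 135
RT 270: heading 135 -> 225
BK 5: (11.314,-14.314) -> (14.849,-10.778) [heading=225, draw]
LT 90: heading 225 -> 315
FD 5: (14.849,-10.778) -> (18.385,-14.314) [heading=315, draw]
LT 180: heading 315 -> 135
FD 15: (18.385,-14.314) -> (7.778,-3.707) [heading=135, draw]
FD 8: (7.778,-3.707) -> (2.121,1.95) [heading=135, draw]
BK 12: (2.121,1.95) -> (10.607,-6.536) [heading=135, draw]
BK 15: (10.607,-6.536) -> (21.213,-17.142) [heading=135, draw]
Final: pos=(21.213,-17.142), heading=135, 8 segment(s) drawn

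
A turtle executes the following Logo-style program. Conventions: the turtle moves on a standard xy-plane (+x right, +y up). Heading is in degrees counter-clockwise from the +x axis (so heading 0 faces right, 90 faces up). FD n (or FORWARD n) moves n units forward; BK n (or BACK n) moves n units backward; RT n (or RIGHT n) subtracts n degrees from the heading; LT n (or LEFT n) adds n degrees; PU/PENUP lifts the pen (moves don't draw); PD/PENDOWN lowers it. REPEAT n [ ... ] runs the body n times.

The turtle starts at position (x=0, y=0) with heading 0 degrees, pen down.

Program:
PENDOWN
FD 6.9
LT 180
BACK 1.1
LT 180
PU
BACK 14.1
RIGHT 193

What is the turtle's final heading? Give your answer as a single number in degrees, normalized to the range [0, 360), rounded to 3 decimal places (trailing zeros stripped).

Answer: 167

Derivation:
Executing turtle program step by step:
Start: pos=(0,0), heading=0, pen down
PD: pen down
FD 6.9: (0,0) -> (6.9,0) [heading=0, draw]
LT 180: heading 0 -> 180
BK 1.1: (6.9,0) -> (8,0) [heading=180, draw]
LT 180: heading 180 -> 0
PU: pen up
BK 14.1: (8,0) -> (-6.1,0) [heading=0, move]
RT 193: heading 0 -> 167
Final: pos=(-6.1,0), heading=167, 2 segment(s) drawn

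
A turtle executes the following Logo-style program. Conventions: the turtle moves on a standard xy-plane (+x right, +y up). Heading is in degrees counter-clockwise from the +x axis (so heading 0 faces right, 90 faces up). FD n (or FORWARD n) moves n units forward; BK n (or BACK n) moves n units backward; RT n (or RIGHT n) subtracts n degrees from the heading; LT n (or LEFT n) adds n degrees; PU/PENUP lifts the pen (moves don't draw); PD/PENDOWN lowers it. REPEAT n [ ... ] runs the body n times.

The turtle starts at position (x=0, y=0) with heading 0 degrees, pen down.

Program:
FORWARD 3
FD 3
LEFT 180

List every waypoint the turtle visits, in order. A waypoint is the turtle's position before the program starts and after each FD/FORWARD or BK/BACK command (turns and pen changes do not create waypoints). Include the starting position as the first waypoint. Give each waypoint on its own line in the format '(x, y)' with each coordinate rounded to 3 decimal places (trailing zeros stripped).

Answer: (0, 0)
(3, 0)
(6, 0)

Derivation:
Executing turtle program step by step:
Start: pos=(0,0), heading=0, pen down
FD 3: (0,0) -> (3,0) [heading=0, draw]
FD 3: (3,0) -> (6,0) [heading=0, draw]
LT 180: heading 0 -> 180
Final: pos=(6,0), heading=180, 2 segment(s) drawn
Waypoints (3 total):
(0, 0)
(3, 0)
(6, 0)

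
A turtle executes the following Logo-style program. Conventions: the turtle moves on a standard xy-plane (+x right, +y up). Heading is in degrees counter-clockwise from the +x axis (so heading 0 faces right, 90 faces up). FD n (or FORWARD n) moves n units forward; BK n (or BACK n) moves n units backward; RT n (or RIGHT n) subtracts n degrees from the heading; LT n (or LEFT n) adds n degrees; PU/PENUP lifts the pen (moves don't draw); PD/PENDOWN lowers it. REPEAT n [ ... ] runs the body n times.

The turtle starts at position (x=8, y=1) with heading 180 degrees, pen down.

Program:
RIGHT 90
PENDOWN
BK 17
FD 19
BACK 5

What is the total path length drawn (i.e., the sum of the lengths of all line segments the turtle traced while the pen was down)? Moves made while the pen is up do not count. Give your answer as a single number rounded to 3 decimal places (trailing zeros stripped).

Executing turtle program step by step:
Start: pos=(8,1), heading=180, pen down
RT 90: heading 180 -> 90
PD: pen down
BK 17: (8,1) -> (8,-16) [heading=90, draw]
FD 19: (8,-16) -> (8,3) [heading=90, draw]
BK 5: (8,3) -> (8,-2) [heading=90, draw]
Final: pos=(8,-2), heading=90, 3 segment(s) drawn

Segment lengths:
  seg 1: (8,1) -> (8,-16), length = 17
  seg 2: (8,-16) -> (8,3), length = 19
  seg 3: (8,3) -> (8,-2), length = 5
Total = 41

Answer: 41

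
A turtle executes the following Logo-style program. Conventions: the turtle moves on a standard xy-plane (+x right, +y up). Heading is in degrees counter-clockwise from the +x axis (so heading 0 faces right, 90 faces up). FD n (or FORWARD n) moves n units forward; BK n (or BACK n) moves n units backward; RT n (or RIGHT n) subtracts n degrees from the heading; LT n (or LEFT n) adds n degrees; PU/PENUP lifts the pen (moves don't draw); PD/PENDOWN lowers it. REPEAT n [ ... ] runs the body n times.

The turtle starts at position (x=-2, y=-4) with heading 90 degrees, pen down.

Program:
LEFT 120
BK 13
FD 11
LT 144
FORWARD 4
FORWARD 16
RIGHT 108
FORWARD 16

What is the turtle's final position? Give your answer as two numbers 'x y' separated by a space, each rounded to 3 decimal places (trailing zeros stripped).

Answer: 13.115 -19.707

Derivation:
Executing turtle program step by step:
Start: pos=(-2,-4), heading=90, pen down
LT 120: heading 90 -> 210
BK 13: (-2,-4) -> (9.258,2.5) [heading=210, draw]
FD 11: (9.258,2.5) -> (-0.268,-3) [heading=210, draw]
LT 144: heading 210 -> 354
FD 4: (-0.268,-3) -> (3.71,-3.418) [heading=354, draw]
FD 16: (3.71,-3.418) -> (19.622,-5.091) [heading=354, draw]
RT 108: heading 354 -> 246
FD 16: (19.622,-5.091) -> (13.115,-19.707) [heading=246, draw]
Final: pos=(13.115,-19.707), heading=246, 5 segment(s) drawn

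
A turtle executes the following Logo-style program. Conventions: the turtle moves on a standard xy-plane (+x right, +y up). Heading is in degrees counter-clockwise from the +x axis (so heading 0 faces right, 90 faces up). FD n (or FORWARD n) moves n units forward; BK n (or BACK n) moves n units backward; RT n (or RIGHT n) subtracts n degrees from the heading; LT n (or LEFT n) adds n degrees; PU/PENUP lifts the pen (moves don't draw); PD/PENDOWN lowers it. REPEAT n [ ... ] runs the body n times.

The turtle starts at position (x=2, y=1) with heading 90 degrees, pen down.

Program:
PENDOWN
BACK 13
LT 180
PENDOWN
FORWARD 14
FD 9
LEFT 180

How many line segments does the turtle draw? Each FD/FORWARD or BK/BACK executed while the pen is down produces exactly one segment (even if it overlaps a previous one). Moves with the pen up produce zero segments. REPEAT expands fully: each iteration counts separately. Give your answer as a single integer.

Executing turtle program step by step:
Start: pos=(2,1), heading=90, pen down
PD: pen down
BK 13: (2,1) -> (2,-12) [heading=90, draw]
LT 180: heading 90 -> 270
PD: pen down
FD 14: (2,-12) -> (2,-26) [heading=270, draw]
FD 9: (2,-26) -> (2,-35) [heading=270, draw]
LT 180: heading 270 -> 90
Final: pos=(2,-35), heading=90, 3 segment(s) drawn
Segments drawn: 3

Answer: 3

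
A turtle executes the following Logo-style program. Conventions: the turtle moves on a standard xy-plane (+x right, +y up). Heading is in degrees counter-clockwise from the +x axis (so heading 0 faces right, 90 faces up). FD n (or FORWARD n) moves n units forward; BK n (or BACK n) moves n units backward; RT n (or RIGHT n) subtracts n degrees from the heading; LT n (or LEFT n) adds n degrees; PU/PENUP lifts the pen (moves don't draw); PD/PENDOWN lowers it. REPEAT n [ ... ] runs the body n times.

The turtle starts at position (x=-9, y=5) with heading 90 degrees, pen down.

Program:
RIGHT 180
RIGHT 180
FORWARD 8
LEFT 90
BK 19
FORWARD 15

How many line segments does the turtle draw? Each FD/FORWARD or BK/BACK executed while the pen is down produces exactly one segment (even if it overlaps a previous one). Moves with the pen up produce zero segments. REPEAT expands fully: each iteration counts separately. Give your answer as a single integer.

Answer: 3

Derivation:
Executing turtle program step by step:
Start: pos=(-9,5), heading=90, pen down
RT 180: heading 90 -> 270
RT 180: heading 270 -> 90
FD 8: (-9,5) -> (-9,13) [heading=90, draw]
LT 90: heading 90 -> 180
BK 19: (-9,13) -> (10,13) [heading=180, draw]
FD 15: (10,13) -> (-5,13) [heading=180, draw]
Final: pos=(-5,13), heading=180, 3 segment(s) drawn
Segments drawn: 3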